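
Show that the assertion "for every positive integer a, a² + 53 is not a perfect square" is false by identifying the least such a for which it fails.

a = 26

The first 25 eligible values, up to a = 25, all satisfy the conclusion.
a = 26: 26² + 53 = 729 = 27², a perfect square.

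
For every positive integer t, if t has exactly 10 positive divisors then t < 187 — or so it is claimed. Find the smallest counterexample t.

t = 208

A counterexample is any positive integer t such that t has exactly 10 positive divisors but the claim fails; we check each in order.
The first 5 eligible values, up to t = 176, all satisfy the conclusion.
t = 208: τ(208) = 10; 208 ≥ 187.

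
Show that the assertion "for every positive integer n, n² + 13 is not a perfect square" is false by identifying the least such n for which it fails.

A counterexample is any positive integer n such that n² + 13 is a perfect square; we check each in order.
For n = 1, 2, 3, 4, 5 the conclusion holds.
n = 6: 6² + 13 = 49 = 7², a perfect square.

n = 6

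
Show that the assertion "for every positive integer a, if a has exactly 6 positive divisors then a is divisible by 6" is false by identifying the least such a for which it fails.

We need the least positive integer a for which a has exactly 6 positive divisors but a is not divisible by 6.
For a = 12, 18 the conclusion holds.
a = 20: τ(20) = 6; 20 mod 6 = 2.
Hence a = 20 is a counterexample.

a = 20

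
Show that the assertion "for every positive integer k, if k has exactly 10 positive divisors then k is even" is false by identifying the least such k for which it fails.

The first 9 eligible values, up to k = 368, all satisfy the conclusion.
k = 405: divisors of 405: 10 divisors; 405 is odd.
Thus k = 405 disproves the claim, and no smaller k works.

k = 405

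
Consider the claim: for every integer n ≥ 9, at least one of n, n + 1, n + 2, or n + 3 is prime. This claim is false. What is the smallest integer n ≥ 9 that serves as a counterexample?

n = 24

A counterexample is any integer n ≥ 9 such that n, n + 1, n + 2, n + 3 are all composite; we check each in order.
The first 15 eligible values, up to n = 23, all satisfy the conclusion.
n = 24: 24 = 2 × 12; 25 = 5 × 5; 26 = 2 × 13; 27 = 3 × 9 — all composite.
Thus n = 24 disproves the claim, and no smaller n works.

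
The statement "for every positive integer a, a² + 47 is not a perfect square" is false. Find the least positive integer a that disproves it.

a = 23

Check each positive integer a in order until a² + 47 is a perfect square.
The first 22 eligible values, up to a = 22, all satisfy the conclusion.
a = 23: 23² + 47 = 576 = 24², a perfect square.
Thus a = 23 disproves the claim, and no smaller a works.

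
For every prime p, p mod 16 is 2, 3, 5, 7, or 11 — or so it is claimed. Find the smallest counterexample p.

p = 13

We need the least prime p for which the claim fails.
The first 5 eligible values, up to p = 11, all satisfy the conclusion.
p = 13: 13 mod 16 = 13 — not in {2, 3, 5, 7, 11}.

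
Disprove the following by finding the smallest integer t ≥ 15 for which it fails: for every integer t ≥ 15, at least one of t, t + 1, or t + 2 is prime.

t = 20

We need the least integer t ≥ 15 for which t, t + 1, t + 2 are all composite.
t = 15: 17 is prime.
t = 16: 17 is prime.
t = 17: 17 is prime.
t = 18: 19 is prime.
t = 19: 19 is prime.
t = 20: 20 = 2 × 10; 21 = 3 × 7; 22 = 2 × 11 — all composite.
So t = 20 is the smallest counterexample.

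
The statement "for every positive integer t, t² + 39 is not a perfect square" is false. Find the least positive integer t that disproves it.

t = 5

For t = 1, 2, 3, 4 the conclusion holds.
t = 5: 5² + 39 = 64 = 8², a perfect square.
Thus t = 5 disproves the claim, and no smaller t works.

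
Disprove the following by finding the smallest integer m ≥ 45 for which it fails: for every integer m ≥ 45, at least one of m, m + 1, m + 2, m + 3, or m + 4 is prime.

m = 48

We need the least integer m ≥ 45 for which m, m + 1, m + 2, m + 3, m + 4 are all composite.
m = 45: 47 is prime.
m = 46: 47 is prime.
m = 47: 47 is prime.
m = 48: 48 = 2 × 24; 49 = 7 × 7; 50 = 2 × 25; 51 = 3 × 17; 52 = 2 × 26 — all composite.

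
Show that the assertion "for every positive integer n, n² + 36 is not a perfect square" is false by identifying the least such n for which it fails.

Check each positive integer n in order until n² + 36 is a perfect square.
For n = 1, 2, 3, 4, 5, 6, 7 the conclusion holds.
n = 8: 8² + 36 = 100 = 10², a perfect square.
So n = 8 is the smallest counterexample.

n = 8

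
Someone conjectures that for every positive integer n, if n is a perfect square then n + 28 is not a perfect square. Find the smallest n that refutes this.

The first 5 eligible values, up to n = 25, all satisfy the conclusion.
n = 36: 36 = 6² and 36 + 28 = 64 = 8².
So n = 36 is the smallest counterexample.

n = 36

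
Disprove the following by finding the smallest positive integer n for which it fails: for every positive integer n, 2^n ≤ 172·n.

n = 11

A counterexample is any positive integer n such that 2^n > 172·n; we check each in order.
The first 10 eligible values, up to n = 10, all satisfy the conclusion.
n = 11: 2^n = 2048 and 172·n = 1892, so 2048 > 1892.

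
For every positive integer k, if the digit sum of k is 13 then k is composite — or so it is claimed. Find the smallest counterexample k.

k = 67

We need the least positive integer k for which the digit sum of k is 13 but k is prime.
For k = 49, 58 the conclusion holds.
k = 67: digit sum 13; 67 is prime, not composite.
Hence k = 67 is a counterexample.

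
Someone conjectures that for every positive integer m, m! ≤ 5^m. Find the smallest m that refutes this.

m = 12

For m = 1, 2, 3, 4, …, 9, 10, 11 the conclusion holds.
m = 12: m! = 479001600 and 5^m = 244140625, so 479001600 > 244140625.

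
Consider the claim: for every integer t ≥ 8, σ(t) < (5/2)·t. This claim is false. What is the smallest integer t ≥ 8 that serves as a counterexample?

A counterexample is any integer t ≥ 8 such that the claim fails; we check each in order.
For t = 8, 9, 10, 11, …, 21, 22, 23 the conclusion holds.
t = 24: σ(24) = 60; 60 ≥ 60.
Hence t = 24 is a counterexample.

t = 24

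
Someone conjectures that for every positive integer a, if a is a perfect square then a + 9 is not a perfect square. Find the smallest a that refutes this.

Check each positive integer a in order until a is a perfect square but a + 9 is a perfect square.
For a = 1, 4, 9 the conclusion holds.
a = 16: 16 = 4² and 16 + 9 = 25 = 5².
So a = 16 is the smallest counterexample.

a = 16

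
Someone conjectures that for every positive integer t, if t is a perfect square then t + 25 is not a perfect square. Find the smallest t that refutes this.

Check each positive integer t in order until t is a perfect square but t + 25 is a perfect square.
For t = 1, 4, 9, 16, …, 81, 100, 121 the conclusion holds.
t = 144: 144 = 12² and 144 + 25 = 169 = 13².

t = 144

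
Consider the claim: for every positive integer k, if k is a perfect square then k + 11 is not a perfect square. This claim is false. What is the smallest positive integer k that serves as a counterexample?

k = 25

We need the least positive integer k for which k is a perfect square but k + 11 is a perfect square.
For k = 1, 4, 9, 16 the conclusion holds.
k = 25: 25 = 5² and 25 + 11 = 36 = 6².
Hence k = 25 is a counterexample.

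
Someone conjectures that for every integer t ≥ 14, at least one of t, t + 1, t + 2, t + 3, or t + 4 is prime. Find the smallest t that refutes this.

t = 24

A counterexample is any integer t ≥ 14 such that t, t + 1, t + 2, t + 3, t + 4 are all composite; we check each in order.
The first 10 eligible values, up to t = 23, all satisfy the conclusion.
t = 24: 24 = 2 × 12; 25 = 5 × 5; 26 = 2 × 13; 27 = 3 × 9; 28 = 2 × 14 — all composite.
So t = 24 is the smallest counterexample.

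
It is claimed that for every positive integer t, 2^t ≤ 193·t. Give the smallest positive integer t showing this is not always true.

t = 12

Check each positive integer t in order until 2^t > 193·t.
For t = 1, 2, 3, 4, …, 9, 10, 11 the conclusion holds.
t = 12: 2^t = 4096 and 193·t = 2316, so 4096 > 2316.
So t = 12 is the smallest counterexample.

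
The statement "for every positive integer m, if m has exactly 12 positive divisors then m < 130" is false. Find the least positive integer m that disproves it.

m = 132

The first 7 eligible values, up to m = 126, all satisfy the conclusion.
m = 132: τ(132) = 12; 132 ≥ 130.
So m = 132 is the smallest counterexample.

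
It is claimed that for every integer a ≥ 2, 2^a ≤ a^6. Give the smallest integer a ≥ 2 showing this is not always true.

We need the least integer a ≥ 2 for which 2^a > a^6.
For a = 2, 3, 4, 5, …, 27, 28, 29 the conclusion holds.
a = 30: 2^a = 1073741824 and a^6 = 729000000, so 1073741824 > 729000000.
Thus a = 30 disproves the claim, and no smaller a works.

a = 30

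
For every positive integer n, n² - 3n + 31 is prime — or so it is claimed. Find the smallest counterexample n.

For n = 1, 2, 3 the conclusion holds.
n = 4: n² - 3n + 31 = 35 = 5 × 7, composite.
Thus n = 4 disproves the claim, and no smaller n works.

n = 4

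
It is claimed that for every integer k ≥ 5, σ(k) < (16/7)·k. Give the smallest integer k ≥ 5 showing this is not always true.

k = 12

We need the least integer k ≥ 5 for which the claim fails.
For k = 5, 6, 7, 8, 9, 10, 11 the conclusion holds.
k = 12: σ(12) = 28; 28 ≥ 192/7.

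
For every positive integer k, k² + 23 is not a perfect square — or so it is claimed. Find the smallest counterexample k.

k = 11

A counterexample is any positive integer k such that k² + 23 is a perfect square; we check each in order.
For k = 1, 2, 3, 4, 5, 6, 7, 8, 9, 10 the conclusion holds.
k = 11: 11² + 23 = 144 = 12², a perfect square.
So k = 11 is the smallest counterexample.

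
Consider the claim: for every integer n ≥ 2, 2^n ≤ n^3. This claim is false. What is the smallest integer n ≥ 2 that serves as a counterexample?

A counterexample is any integer n ≥ 2 such that 2^n > n^3; we check each in order.
The first 8 eligible values, up to n = 9, all satisfy the conclusion.
n = 10: 2^n = 1024 and n^3 = 1000, so 1024 > 1000.

n = 10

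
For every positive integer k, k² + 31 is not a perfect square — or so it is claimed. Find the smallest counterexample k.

k = 15

We need the least positive integer k for which k² + 31 is a perfect square.
For k = 1, 2, 3, 4, …, 12, 13, 14 the conclusion holds.
k = 15: 15² + 31 = 256 = 16², a perfect square.
Hence k = 15 is a counterexample.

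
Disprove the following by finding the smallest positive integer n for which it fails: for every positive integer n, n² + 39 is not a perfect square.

n = 5

Check each positive integer n in order until n² + 39 is a perfect square.
n = 1: 1² + 39 = 40, not a perfect square.
n = 2: 2² + 39 = 43, not a perfect square.
n = 3: 3² + 39 = 48, not a perfect square.
n = 4: 4² + 39 = 55, not a perfect square.
n = 5: 5² + 39 = 64 = 8², a perfect square.
So n = 5 is the smallest counterexample.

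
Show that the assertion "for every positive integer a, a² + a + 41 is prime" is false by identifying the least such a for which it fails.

A counterexample is any positive integer a such that a² + a + 41 is not prime; we check each in order.
The first 39 eligible values, up to a = 39, all satisfy the conclusion.
a = 40: a² + a + 41 = 1681 = 41 × 41, composite.
Hence a = 40 is a counterexample.

a = 40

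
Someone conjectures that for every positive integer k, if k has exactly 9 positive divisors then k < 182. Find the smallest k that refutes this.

k = 196

k = 36: τ(36) = 9; 36 < 182.
k = 100: τ(100) = 9; 100 < 182.
k = 196: τ(196) = 9; 196 ≥ 182.
So k = 196 is the smallest counterexample.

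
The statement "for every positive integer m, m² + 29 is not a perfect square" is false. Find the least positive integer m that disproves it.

m = 14

A counterexample is any positive integer m such that m² + 29 is a perfect square; we check each in order.
The first 13 eligible values, up to m = 13, all satisfy the conclusion.
m = 14: 14² + 29 = 225 = 15², a perfect square.
So m = 14 is the smallest counterexample.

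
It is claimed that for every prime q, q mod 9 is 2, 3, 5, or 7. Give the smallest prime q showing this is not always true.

q = 13

We need the least prime q for which the claim fails.
The first 5 eligible values, up to q = 11, all satisfy the conclusion.
q = 13: 13 mod 9 = 4 — not in {2, 3, 5, 7}.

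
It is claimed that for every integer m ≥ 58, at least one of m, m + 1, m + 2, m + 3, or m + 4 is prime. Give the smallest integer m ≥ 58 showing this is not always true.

m = 62

Check each integer m ≥ 58 in order until m, m + 1, m + 2, m + 3, m + 4 are all composite.
For m = 58, 59, 60, 61 the conclusion holds.
m = 62: 62 = 2 × 31; 63 = 3 × 21; 64 = 2 × 32; 65 = 5 × 13; 66 = 2 × 33 — all composite.
Thus m = 62 disproves the claim, and no smaller m works.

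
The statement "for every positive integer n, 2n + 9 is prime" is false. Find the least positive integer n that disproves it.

Check each positive integer n in order until 2n + 9 is not prime.
n = 1: 2n + 9 = 11, prime.
n = 2: 2n + 9 = 13, prime.
n = 3: 2n + 9 = 15 = 3 × 5, composite.

n = 3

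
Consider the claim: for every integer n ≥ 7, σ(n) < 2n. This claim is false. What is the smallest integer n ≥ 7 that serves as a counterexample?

A counterexample is any integer n ≥ 7 such that the claim fails; we check each in order.
For n = 7, 8, 9, 10, 11 the conclusion holds.
n = 12: σ(12) = 28; 28 ≥ 24.
So n = 12 is the smallest counterexample.

n = 12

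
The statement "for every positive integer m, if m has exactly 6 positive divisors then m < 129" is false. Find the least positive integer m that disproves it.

m = 147

We need the least positive integer m for which m has exactly 6 positive divisors but the claim fails.
The first 19 eligible values, up to m = 124, all satisfy the conclusion.
m = 147: τ(147) = 6; 147 ≥ 129.
Hence m = 147 is a counterexample.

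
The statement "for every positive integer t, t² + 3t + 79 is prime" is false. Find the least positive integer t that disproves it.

We need the least positive integer t for which t² + 3t + 79 is not prime.
t = 1: t² + 3t + 79 = 83, prime.
t = 2: t² + 3t + 79 = 89, prime.
t = 3: t² + 3t + 79 = 97, prime.
t = 4: t² + 3t + 79 = 107, prime.
t = 5: t² + 3t + 79 = 119 = 7 × 17, composite.
Hence t = 5 is a counterexample.

t = 5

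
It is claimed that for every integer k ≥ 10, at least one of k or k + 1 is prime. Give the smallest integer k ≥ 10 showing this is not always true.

We need the least integer k ≥ 10 for which k, k + 1 are both composite.
k = 10: 11 is prime.
k = 11: 11 is prime.
k = 12: 13 is prime.
k = 13: 13 is prime.
k = 14: 14 = 2 × 7; 15 = 3 × 5 — both composite.
Hence k = 14 is a counterexample.

k = 14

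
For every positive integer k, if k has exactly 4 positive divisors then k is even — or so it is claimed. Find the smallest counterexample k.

k = 15

A counterexample is any positive integer k such that k has exactly 4 positive divisors but k is odd; we check each in order.
For k = 6, 8, 10, 14 the conclusion holds.
k = 15: divisors of 15: 1, 3, 5, 15; 15 is odd.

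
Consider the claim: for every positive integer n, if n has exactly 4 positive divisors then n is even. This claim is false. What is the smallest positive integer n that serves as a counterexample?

The first 4 eligible values, up to n = 14, all satisfy the conclusion.
n = 15: divisors of 15: 1, 3, 5, 15; 15 is odd.
Thus n = 15 disproves the claim, and no smaller n works.

n = 15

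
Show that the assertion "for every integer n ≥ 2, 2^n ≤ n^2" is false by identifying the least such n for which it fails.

We need the least integer n ≥ 2 for which 2^n > n^2.
For n = 2, 3, 4 the conclusion holds.
n = 5: 2^n = 32 and n^2 = 25, so 32 > 25.

n = 5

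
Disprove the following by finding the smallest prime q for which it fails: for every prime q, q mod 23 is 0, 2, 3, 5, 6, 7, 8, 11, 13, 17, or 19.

q = 37

A counterexample is any prime q such that the claim fails; we check each in order.
The first 11 eligible values, up to q = 31, all satisfy the conclusion.
q = 37: 37 mod 23 = 14 — not in {0, 2, 3, 5, 6, 7, 8, 11, 13, 17, 19}.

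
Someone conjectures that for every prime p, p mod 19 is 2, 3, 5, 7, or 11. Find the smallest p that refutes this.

p = 13

For p = 2, 3, 5, 7, 11 the conclusion holds.
p = 13: 13 mod 19 = 13 — not in {2, 3, 5, 7, 11}.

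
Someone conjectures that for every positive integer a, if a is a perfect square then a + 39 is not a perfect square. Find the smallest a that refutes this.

A counterexample is any positive integer a such that a is a perfect square but a + 39 is a perfect square; we check each in order.
a = 1: 1 + 39 = 40, not a perfect square.
a = 4: 4 + 39 = 43, not a perfect square.
a = 9: 9 + 39 = 48, not a perfect square.
a = 16: 16 + 39 = 55, not a perfect square.
a = 25: 25 = 5² and 25 + 39 = 64 = 8².
Hence a = 25 is a counterexample.

a = 25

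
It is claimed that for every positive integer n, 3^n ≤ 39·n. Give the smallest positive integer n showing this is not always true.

n = 5

A counterexample is any positive integer n such that 3^n > 39·n; we check each in order.
For n = 1, 2, 3, 4 the conclusion holds.
n = 5: 3^n = 243 and 39·n = 195, so 243 > 195.
So n = 5 is the smallest counterexample.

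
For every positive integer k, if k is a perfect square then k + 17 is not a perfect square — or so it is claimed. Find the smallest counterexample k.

k = 1: 1 + 17 = 18, not a perfect square.
k = 4: 4 + 17 = 21, not a perfect square.
k = 9: 9 + 17 = 26, not a perfect square.
k = 16: 16 + 17 = 33, not a perfect square.
k = 25: 25 + 17 = 42, not a perfect square.
k = 36: 36 + 17 = 53, not a perfect square.
k = 49: 49 + 17 = 66, not a perfect square.
k = 64: 64 = 8² and 64 + 17 = 81 = 9².

k = 64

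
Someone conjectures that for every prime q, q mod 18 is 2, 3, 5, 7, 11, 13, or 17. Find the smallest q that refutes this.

We need the least prime q for which the claim fails.
For q = 2, 3, 5, 7, 11, 13, 17 the conclusion holds.
q = 19: 19 mod 18 = 1 — not in {2, 3, 5, 7, 11, 13, 17}.
So q = 19 is the smallest counterexample.

q = 19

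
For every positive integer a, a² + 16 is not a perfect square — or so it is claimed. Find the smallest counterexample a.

a = 1: 1² + 16 = 17, not a perfect square.
a = 2: 2² + 16 = 20, not a perfect square.
a = 3: 3² + 16 = 25 = 5², a perfect square.
Hence a = 3 is a counterexample.

a = 3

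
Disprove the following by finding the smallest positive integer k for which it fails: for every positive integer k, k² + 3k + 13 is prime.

k = 9

Check each positive integer k in order until k² + 3k + 13 is not prime.
k = 1: k² + 3k + 13 = 17, prime.
k = 2: k² + 3k + 13 = 23, prime.
k = 3: k² + 3k + 13 = 31, prime.
k = 4: k² + 3k + 13 = 41, prime.
k = 5: k² + 3k + 13 = 53, prime.
k = 6: k² + 3k + 13 = 67, prime.
k = 7: k² + 3k + 13 = 83, prime.
k = 8: k² + 3k + 13 = 101, prime.
k = 9: k² + 3k + 13 = 121 = 11 × 11, composite.
So k = 9 is the smallest counterexample.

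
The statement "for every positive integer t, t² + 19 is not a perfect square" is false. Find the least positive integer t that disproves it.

Check each positive integer t in order until t² + 19 is a perfect square.
t = 1: 1² + 19 = 20, not a perfect square.
t = 2: 2² + 19 = 23, not a perfect square.
t = 3: 3² + 19 = 28, not a perfect square.
t = 4: 4² + 19 = 35, not a perfect square.
t = 5: 5² + 19 = 44, not a perfect square.
t = 6: 6² + 19 = 55, not a perfect square.
t = 7: 7² + 19 = 68, not a perfect square.
t = 8: 8² + 19 = 83, not a perfect square.
t = 9: 9² + 19 = 100 = 10², a perfect square.

t = 9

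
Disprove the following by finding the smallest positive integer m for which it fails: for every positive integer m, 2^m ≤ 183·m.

m = 11

Check each positive integer m in order until 2^m > 183·m.
For m = 1, 2, 3, 4, 5, 6, 7, 8, 9, 10 the conclusion holds.
m = 11: 2^m = 2048 and 183·m = 2013, so 2048 > 2013.
Hence m = 11 is a counterexample.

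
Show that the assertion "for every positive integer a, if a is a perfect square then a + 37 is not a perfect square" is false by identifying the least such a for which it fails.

a = 324

The first 17 eligible values, up to a = 289, all satisfy the conclusion.
a = 324: 324 = 18² and 324 + 37 = 361 = 19².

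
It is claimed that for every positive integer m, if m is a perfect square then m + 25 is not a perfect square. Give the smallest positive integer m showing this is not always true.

m = 144

We need the least positive integer m for which m is a perfect square but m + 25 is a perfect square.
For m = 1, 4, 9, 16, …, 81, 100, 121 the conclusion holds.
m = 144: 144 = 12² and 144 + 25 = 169 = 13².
Hence m = 144 is a counterexample.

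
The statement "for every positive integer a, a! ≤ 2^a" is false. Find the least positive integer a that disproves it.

We need the least positive integer a for which a! > 2^a.
a = 1: a! = 1 and 2^a = 2, so 1 ≤ 2.
a = 2: a! = 2 and 2^a = 4, so 2 ≤ 4.
a = 3: a! = 6 and 2^a = 8, so 6 ≤ 8.
a = 4: a! = 24 and 2^a = 16, so 24 > 16.

a = 4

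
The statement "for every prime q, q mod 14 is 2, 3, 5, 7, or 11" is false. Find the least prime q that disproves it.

Check each prime q in order until the claim fails.
For q = 2, 3, 5, 7, 11 the conclusion holds.
q = 13: 13 mod 14 = 13 — not in {2, 3, 5, 7, 11}.

q = 13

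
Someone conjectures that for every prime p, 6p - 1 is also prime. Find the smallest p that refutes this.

p = 11

Check each prime p in order until 6p - 1 is not prime.
p = 2: 6p - 1 = 11, prime.
p = 3: 6p - 1 = 17, prime.
p = 5: 6p - 1 = 29, prime.
p = 7: 6p - 1 = 41, prime.
p = 11: 6p - 1 = 65 = 5 × 13, not prime.
So p = 11 is the smallest counterexample.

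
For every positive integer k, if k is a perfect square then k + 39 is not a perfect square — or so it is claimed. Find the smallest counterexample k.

A counterexample is any positive integer k such that k is a perfect square but k + 39 is a perfect square; we check each in order.
k = 1: 1 + 39 = 40, not a perfect square.
k = 4: 4 + 39 = 43, not a perfect square.
k = 9: 9 + 39 = 48, not a perfect square.
k = 16: 16 + 39 = 55, not a perfect square.
k = 25: 25 = 5² and 25 + 39 = 64 = 8².
Thus k = 25 disproves the claim, and no smaller k works.

k = 25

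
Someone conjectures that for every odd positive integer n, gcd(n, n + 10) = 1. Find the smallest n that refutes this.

n = 5

n = 1: gcd(1, 11) = 1.
n = 3: gcd(3, 13) = 1.
n = 5: gcd(5, 15) = 5.
So n = 5 is the smallest counterexample.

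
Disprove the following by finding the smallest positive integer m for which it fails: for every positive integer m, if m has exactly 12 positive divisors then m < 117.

m = 126

A counterexample is any positive integer m such that m has exactly 12 positive divisors but the claim fails; we check each in order.
The first 6 eligible values, up to m = 108, all satisfy the conclusion.
m = 126: τ(126) = 12; 126 ≥ 117.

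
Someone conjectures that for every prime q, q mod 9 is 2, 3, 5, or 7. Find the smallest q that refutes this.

q = 13

A counterexample is any prime q such that the claim fails; we check each in order.
For q = 2, 3, 5, 7, 11 the conclusion holds.
q = 13: 13 mod 9 = 4 — not in {2, 3, 5, 7}.
Hence q = 13 is a counterexample.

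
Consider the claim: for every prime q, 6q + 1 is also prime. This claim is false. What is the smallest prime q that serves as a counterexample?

We need the least prime q for which 6q + 1 is not prime.
For q = 2, 3, 5, 7, 11, 13, 17 the conclusion holds.
q = 19: 6q + 1 = 115 = 5 × 23, not prime.

q = 19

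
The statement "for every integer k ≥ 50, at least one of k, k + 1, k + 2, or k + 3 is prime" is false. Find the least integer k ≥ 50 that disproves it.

The first 4 eligible values, up to k = 53, all satisfy the conclusion.
k = 54: 54 = 2 × 27; 55 = 5 × 11; 56 = 2 × 28; 57 = 3 × 19 — all composite.
Hence k = 54 is a counterexample.

k = 54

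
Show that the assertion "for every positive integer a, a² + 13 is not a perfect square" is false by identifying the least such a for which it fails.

For a = 1, 2, 3, 4, 5 the conclusion holds.
a = 6: 6² + 13 = 49 = 7², a perfect square.
Hence a = 6 is a counterexample.

a = 6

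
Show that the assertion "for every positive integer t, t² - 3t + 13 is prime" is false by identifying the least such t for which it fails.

t = 12

The first 11 eligible values, up to t = 11, all satisfy the conclusion.
t = 12: t² - 3t + 13 = 121 = 11 × 11, composite.
Thus t = 12 disproves the claim, and no smaller t works.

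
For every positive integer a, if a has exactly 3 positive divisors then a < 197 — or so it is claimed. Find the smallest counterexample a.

The first 6 eligible values, up to a = 169, all satisfy the conclusion.
a = 289: τ(289) = 3; 289 ≥ 197.
Thus a = 289 disproves the claim, and no smaller a works.

a = 289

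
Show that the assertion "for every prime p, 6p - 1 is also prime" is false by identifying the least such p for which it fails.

p = 11

A counterexample is any prime p such that 6p - 1 is not prime; we check each in order.
p = 2: 6p - 1 = 11, prime.
p = 3: 6p - 1 = 17, prime.
p = 5: 6p - 1 = 29, prime.
p = 7: 6p - 1 = 41, prime.
p = 11: 6p - 1 = 65 = 5 × 13, not prime.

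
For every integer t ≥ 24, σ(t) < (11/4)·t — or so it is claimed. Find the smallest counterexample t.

We need the least integer t ≥ 24 for which the claim fails.
For t = 24, 25, 26, 27, …, 57, 58, 59 the conclusion holds.
t = 60: σ(60) = 168; 168 ≥ 165.

t = 60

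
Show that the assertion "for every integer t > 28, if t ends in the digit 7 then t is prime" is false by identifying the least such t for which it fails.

We need the least integer t > 28 for which t ends in the digit 7 but t is not prime.
t = 37: 37 ends in 7 and is prime.
t = 47: 47 ends in 7 and is prime.
t = 57: 57 ends in 7; 57 = 3 × 19, composite.

t = 57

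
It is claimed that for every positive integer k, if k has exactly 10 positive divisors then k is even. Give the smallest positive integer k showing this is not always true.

For k = 48, 80, 112, 162, 176, 208, 272, 304, 368 the conclusion holds.
k = 405: divisors of 405: 10 divisors; 405 is odd.

k = 405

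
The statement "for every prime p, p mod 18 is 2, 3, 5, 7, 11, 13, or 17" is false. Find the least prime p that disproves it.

p = 19

A counterexample is any prime p such that the claim fails; we check each in order.
For p = 2, 3, 5, 7, 11, 13, 17 the conclusion holds.
p = 19: 19 mod 18 = 1 — not in {2, 3, 5, 7, 11, 13, 17}.
So p = 19 is the smallest counterexample.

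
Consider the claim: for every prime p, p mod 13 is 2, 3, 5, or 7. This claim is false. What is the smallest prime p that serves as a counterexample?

p = 2: 2 mod 13 = 2.
p = 3: 3 mod 13 = 3.
p = 5: 5 mod 13 = 5.
p = 7: 7 mod 13 = 7.
p = 11: 11 mod 13 = 11 — not in {2, 3, 5, 7}.

p = 11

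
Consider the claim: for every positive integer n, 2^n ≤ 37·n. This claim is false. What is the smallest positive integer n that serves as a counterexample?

n = 9

Check each positive integer n in order until 2^n > 37·n.
n = 1: 2^n = 2 and 37·n = 37, so 2 ≤ 37.
n = 2: 2^n = 4 and 37·n = 74, so 4 ≤ 74.
n = 3: 2^n = 8 and 37·n = 111, so 8 ≤ 111.
n = 4: 2^n = 16 and 37·n = 148, so 16 ≤ 148.
n = 5: 2^n = 32 and 37·n = 185, so 32 ≤ 185.
n = 6: 2^n = 64 and 37·n = 222, so 64 ≤ 222.
n = 7: 2^n = 128 and 37·n = 259, so 128 ≤ 259.
n = 8: 2^n = 256 and 37·n = 296, so 256 ≤ 296.
n = 9: 2^n = 512 and 37·n = 333, so 512 > 333.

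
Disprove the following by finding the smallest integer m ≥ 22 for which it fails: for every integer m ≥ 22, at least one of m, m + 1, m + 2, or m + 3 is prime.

m = 24

Check each integer m ≥ 22 in order until m, m + 1, m + 2, m + 3 are all composite.
m = 22: 23 is prime.
m = 23: 23 is prime.
m = 24: 24 = 2 × 12; 25 = 5 × 5; 26 = 2 × 13; 27 = 3 × 9 — all composite.
Hence m = 24 is a counterexample.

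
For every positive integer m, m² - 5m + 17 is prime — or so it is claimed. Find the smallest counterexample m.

We need the least positive integer m for which m² - 5m + 17 is not prime.
The first 12 eligible values, up to m = 12, all satisfy the conclusion.
m = 13: m² - 5m + 17 = 121 = 11 × 11, composite.

m = 13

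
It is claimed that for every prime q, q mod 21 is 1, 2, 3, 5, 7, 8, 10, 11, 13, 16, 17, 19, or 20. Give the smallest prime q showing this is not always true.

q = 67

Check each prime q in order until the claim fails.
For q = 2, 3, 5, 7, …, 53, 59, 61 the conclusion holds.
q = 67: 67 mod 21 = 4 — not in {1, 2, 3, 5, 7, 8, 10, 11, 13, 16, 17, 19, 20}.
So q = 67 is the smallest counterexample.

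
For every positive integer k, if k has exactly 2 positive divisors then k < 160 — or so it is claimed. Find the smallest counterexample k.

The first 37 eligible values, up to k = 157, all satisfy the conclusion.
k = 163: τ(163) = 2; 163 ≥ 160.

k = 163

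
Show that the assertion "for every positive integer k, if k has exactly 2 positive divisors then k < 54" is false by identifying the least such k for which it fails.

k = 59

Check each positive integer k in order until k has exactly 2 positive divisors but the claim fails.
For k = 2, 3, 5, 7, …, 43, 47, 53 the conclusion holds.
k = 59: τ(59) = 2; 59 ≥ 54.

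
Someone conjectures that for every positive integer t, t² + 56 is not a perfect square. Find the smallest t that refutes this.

t = 5

For t = 1, 2, 3, 4 the conclusion holds.
t = 5: 5² + 56 = 81 = 9², a perfect square.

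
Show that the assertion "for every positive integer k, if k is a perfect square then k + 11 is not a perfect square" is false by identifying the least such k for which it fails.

We need the least positive integer k for which k is a perfect square but k + 11 is a perfect square.
k = 1: 1 + 11 = 12, not a perfect square.
k = 4: 4 + 11 = 15, not a perfect square.
k = 9: 9 + 11 = 20, not a perfect square.
k = 16: 16 + 11 = 27, not a perfect square.
k = 25: 25 = 5² and 25 + 11 = 36 = 6².

k = 25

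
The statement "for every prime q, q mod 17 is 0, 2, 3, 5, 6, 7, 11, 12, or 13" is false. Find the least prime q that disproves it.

q = 31

Check each prime q in order until the claim fails.
For q = 2, 3, 5, 7, 11, 13, 17, 19, 23, 29 the conclusion holds.
q = 31: 31 mod 17 = 14 — not in {0, 2, 3, 5, 6, 7, 11, 12, 13}.
Thus q = 31 disproves the claim, and no smaller q works.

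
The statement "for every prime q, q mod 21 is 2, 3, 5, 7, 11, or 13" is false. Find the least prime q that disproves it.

q = 17

A counterexample is any prime q such that the claim fails; we check each in order.
For q = 2, 3, 5, 7, 11, 13 the conclusion holds.
q = 17: 17 mod 21 = 17 — not in {2, 3, 5, 7, 11, 13}.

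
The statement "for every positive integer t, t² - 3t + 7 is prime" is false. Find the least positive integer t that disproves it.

Check each positive integer t in order until t² - 3t + 7 is not prime.
The first 5 eligible values, up to t = 5, all satisfy the conclusion.
t = 6: t² - 3t + 7 = 25 = 5 × 5, composite.

t = 6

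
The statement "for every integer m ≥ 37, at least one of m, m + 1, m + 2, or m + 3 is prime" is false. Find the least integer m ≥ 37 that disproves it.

m = 48

We need the least integer m ≥ 37 for which m, m + 1, m + 2, m + 3 are all composite.
The first 11 eligible values, up to m = 47, all satisfy the conclusion.
m = 48: 48 = 2 × 24; 49 = 7 × 7; 50 = 2 × 25; 51 = 3 × 17 — all composite.
Hence m = 48 is a counterexample.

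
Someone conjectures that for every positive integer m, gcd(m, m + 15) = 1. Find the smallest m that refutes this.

m = 1: gcd(1, 16) = 1.
m = 2: gcd(2, 17) = 1.
m = 3: gcd(3, 18) = 3.
Hence m = 3 is a counterexample.

m = 3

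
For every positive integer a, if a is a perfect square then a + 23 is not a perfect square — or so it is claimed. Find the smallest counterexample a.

For a = 1, 4, 9, 16, 25, 36, 49, 64, 81, 100 the conclusion holds.
a = 121: 121 = 11² and 121 + 23 = 144 = 12².

a = 121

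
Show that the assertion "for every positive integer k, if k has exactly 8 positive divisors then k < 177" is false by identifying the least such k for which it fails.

For k = 24, 30, 40, 42, …, 165, 170, 174 the conclusion holds.
k = 182: τ(182) = 8; 182 ≥ 177.

k = 182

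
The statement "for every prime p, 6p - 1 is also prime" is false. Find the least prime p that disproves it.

p = 11

We need the least prime p for which 6p - 1 is not prime.
p = 2: 6p - 1 = 11, prime.
p = 3: 6p - 1 = 17, prime.
p = 5: 6p - 1 = 29, prime.
p = 7: 6p - 1 = 41, prime.
p = 11: 6p - 1 = 65 = 5 × 13, not prime.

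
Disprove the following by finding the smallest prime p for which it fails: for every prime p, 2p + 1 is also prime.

p = 7

We need the least prime p for which 2p + 1 is not prime.
For p = 2, 3, 5 the conclusion holds.
p = 7: 2p + 1 = 15 = 3 × 5, not prime.
Hence p = 7 is a counterexample.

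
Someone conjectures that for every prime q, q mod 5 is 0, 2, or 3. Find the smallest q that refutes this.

The first 4 eligible values, up to q = 7, all satisfy the conclusion.
q = 11: 11 mod 5 = 1 — not in {0, 2, 3}.

q = 11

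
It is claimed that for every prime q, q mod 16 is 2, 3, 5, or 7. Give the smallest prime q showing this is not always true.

q = 11

Check each prime q in order until the claim fails.
q = 2: 2 mod 16 = 2.
q = 3: 3 mod 16 = 3.
q = 5: 5 mod 16 = 5.
q = 7: 7 mod 16 = 7.
q = 11: 11 mod 16 = 11 — not in {2, 3, 5, 7}.
Hence q = 11 is a counterexample.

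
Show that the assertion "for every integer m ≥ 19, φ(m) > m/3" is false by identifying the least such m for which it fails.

A counterexample is any integer m ≥ 19 such that the claim fails; we check each in order.
For m = 19, 20, 21, 22, 23 the conclusion holds.
m = 24: φ(24) = 8 and 24/3 = 8, so φ(24) ≤ 24/3.

m = 24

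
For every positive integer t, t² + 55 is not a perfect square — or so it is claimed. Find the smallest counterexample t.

t = 3

For t = 1, 2 the conclusion holds.
t = 3: 3² + 55 = 64 = 8², a perfect square.
So t = 3 is the smallest counterexample.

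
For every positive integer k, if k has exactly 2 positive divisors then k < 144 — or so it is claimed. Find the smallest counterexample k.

k = 149

The first 34 eligible values, up to k = 139, all satisfy the conclusion.
k = 149: τ(149) = 2; 149 ≥ 144.
Thus k = 149 disproves the claim, and no smaller k works.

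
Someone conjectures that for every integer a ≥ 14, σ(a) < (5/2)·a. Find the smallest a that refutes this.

a = 24

Check each integer a ≥ 14 in order until the claim fails.
The first 10 eligible values, up to a = 23, all satisfy the conclusion.
a = 24: σ(24) = 60; 60 ≥ 60.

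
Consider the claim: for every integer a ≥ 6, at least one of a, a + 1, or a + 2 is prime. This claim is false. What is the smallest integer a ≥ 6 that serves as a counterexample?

We need the least integer a ≥ 6 for which a, a + 1, a + 2 are all composite.
For a = 6, 7 the conclusion holds.
a = 8: 8 = 2 × 4; 9 = 3 × 3; 10 = 2 × 5 — all composite.

a = 8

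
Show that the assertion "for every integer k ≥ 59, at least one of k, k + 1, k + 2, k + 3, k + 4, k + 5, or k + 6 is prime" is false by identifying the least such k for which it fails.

Check each integer k ≥ 59 in order until k, k + 1, k + 2, k + 3, k + 4, k + 5, k + 6 are all composite.
The first 31 eligible values, up to k = 89, all satisfy the conclusion.
k = 90: 90 = 2 × 45; 91 = 7 × 13; 92 = 2 × 46; 93 = 3 × 31; 94 = 2 × 47; 95 = 5 × 19; 96 = 2 × 48 — all composite.

k = 90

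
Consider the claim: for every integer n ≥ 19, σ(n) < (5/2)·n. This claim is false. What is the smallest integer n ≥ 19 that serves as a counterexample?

n = 24

We need the least integer n ≥ 19 for which the claim fails.
For n = 19, 20, 21, 22, 23 the conclusion holds.
n = 24: σ(24) = 60; 60 ≥ 60.
Thus n = 24 disproves the claim, and no smaller n works.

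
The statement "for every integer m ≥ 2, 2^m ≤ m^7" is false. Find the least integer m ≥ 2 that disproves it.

The first 35 eligible values, up to m = 36, all satisfy the conclusion.
m = 37: 2^m = 137438953472 and m^7 = 94931877133, so 137438953472 > 94931877133.
Hence m = 37 is a counterexample.

m = 37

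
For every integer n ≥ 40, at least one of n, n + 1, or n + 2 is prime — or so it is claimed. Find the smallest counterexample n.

A counterexample is any integer n ≥ 40 such that n, n + 1, n + 2 are all composite; we check each in order.
n = 40: 41 is prime.
n = 41: 41 is prime.
n = 42: 43 is prime.
n = 43: 43 is prime.
n = 44: 44 = 2 × 22; 45 = 3 × 15; 46 = 2 × 23 — all composite.
Thus n = 44 disproves the claim, and no smaller n works.

n = 44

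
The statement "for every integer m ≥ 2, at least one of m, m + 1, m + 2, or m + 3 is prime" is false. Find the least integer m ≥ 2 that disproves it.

A counterexample is any integer m ≥ 2 such that m, m + 1, m + 2, m + 3 are all composite; we check each in order.
For m = 2, 3, 4, 5, …, 21, 22, 23 the conclusion holds.
m = 24: 24 = 2 × 12; 25 = 5 × 5; 26 = 2 × 13; 27 = 3 × 9 — all composite.
Hence m = 24 is a counterexample.

m = 24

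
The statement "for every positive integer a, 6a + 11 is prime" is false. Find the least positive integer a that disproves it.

For a = 1, 2, 3 the conclusion holds.
a = 4: 6a + 11 = 35 = 5 × 7, composite.

a = 4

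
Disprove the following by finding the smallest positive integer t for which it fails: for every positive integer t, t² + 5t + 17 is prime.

A counterexample is any positive integer t such that t² + 5t + 17 is not prime; we check each in order.
For t = 1, 2, 3, 4, 5, 6, 7 the conclusion holds.
t = 8: t² + 5t + 17 = 121 = 11 × 11, composite.
So t = 8 is the smallest counterexample.

t = 8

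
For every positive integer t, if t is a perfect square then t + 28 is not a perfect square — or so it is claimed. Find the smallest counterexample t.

t = 36

We need the least positive integer t for which t is a perfect square but t + 28 is a perfect square.
The first 5 eligible values, up to t = 25, all satisfy the conclusion.
t = 36: 36 = 6² and 36 + 28 = 64 = 8².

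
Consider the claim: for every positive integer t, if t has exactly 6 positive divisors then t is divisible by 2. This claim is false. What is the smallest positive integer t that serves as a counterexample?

t = 45

Check each positive integer t in order until t has exactly 6 positive divisors but t is not divisible by 2.
For t = 12, 18, 20, 28, 32, 44 the conclusion holds.
t = 45: τ(45) = 6; 45 mod 2 = 1.
Hence t = 45 is a counterexample.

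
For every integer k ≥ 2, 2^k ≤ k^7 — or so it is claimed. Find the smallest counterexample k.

We need the least integer k ≥ 2 for which 2^k > k^7.
The first 35 eligible values, up to k = 36, all satisfy the conclusion.
k = 37: 2^k = 137438953472 and k^7 = 94931877133, so 137438953472 > 94931877133.

k = 37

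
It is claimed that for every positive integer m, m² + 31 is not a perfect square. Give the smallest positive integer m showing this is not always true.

m = 15

The first 14 eligible values, up to m = 14, all satisfy the conclusion.
m = 15: 15² + 31 = 256 = 16², a perfect square.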